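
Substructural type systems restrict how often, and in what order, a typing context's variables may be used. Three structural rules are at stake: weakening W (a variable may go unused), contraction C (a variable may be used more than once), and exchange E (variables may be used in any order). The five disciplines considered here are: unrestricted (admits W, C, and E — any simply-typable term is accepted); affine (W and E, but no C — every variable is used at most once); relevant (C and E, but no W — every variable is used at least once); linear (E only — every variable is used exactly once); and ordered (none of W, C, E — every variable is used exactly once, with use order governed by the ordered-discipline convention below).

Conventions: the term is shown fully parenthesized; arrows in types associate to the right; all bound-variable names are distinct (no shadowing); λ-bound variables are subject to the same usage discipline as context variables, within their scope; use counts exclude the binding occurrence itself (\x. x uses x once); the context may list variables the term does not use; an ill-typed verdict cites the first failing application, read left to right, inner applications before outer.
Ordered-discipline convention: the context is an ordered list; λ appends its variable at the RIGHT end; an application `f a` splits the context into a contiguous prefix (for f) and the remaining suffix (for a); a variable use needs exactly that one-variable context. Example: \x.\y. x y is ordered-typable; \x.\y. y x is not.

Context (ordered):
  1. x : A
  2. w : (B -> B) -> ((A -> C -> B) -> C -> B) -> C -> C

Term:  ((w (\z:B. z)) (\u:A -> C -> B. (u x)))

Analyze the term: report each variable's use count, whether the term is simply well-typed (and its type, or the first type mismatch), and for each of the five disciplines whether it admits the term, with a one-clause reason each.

counts: x: 1, w: 1, z [bound]: 1, u [bound]: 1
use order (left to right): w, z, u, x
typing: well-typed at C -> C
ordered: ✗ — no ordered split (uses run w, z, u, x)
linear: ✓ — each of x, w, z, u used exactly once
affine: ✓ — none of x, w, z, u used more than once
relevant: ✓ — none of x, w, z, u goes unused
unrestricted: ✓ — well-typed at C -> C; no restrictions here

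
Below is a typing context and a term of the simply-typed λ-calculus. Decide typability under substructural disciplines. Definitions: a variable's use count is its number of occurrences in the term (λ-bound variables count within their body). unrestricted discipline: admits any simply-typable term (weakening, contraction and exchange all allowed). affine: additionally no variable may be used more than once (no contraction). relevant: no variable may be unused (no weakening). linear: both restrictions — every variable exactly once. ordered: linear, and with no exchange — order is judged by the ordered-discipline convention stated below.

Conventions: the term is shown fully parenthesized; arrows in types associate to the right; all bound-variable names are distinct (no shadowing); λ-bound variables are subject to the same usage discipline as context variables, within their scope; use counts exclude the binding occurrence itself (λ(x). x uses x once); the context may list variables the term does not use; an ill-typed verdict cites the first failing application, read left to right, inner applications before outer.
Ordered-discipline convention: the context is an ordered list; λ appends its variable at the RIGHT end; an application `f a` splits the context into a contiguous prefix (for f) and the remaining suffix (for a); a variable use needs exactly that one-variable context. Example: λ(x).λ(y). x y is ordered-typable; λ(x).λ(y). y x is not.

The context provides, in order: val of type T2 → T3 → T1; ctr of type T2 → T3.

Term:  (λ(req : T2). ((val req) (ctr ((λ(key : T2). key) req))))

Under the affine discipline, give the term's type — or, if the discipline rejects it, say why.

not well-typed under affine — uses contraction: req ×2
usage: val ×1; ctr ×1; req (bound) ×2; key (bound) ×1
left-to-right use order: val, req, ctr, key, req
typing: ✓ — T2 → T1
all disciplines: ordered ✗; linear ✗; affine ✗; relevant ✓; unrestricted ✓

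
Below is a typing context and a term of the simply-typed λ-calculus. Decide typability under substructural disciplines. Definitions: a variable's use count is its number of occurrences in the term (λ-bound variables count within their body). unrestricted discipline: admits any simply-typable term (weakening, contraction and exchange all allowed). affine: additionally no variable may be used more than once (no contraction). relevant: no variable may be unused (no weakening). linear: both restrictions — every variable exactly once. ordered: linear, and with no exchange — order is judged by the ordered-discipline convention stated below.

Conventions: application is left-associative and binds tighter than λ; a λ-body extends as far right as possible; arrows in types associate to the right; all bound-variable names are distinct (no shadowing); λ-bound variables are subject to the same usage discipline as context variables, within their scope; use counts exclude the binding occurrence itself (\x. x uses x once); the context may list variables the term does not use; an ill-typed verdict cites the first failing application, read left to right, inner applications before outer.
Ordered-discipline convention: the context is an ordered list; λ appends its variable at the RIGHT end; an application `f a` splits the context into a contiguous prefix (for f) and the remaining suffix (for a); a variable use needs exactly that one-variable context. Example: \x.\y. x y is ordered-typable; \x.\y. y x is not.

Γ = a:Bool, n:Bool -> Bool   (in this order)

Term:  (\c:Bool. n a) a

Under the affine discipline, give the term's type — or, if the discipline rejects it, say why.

not well-typed under affine — a ×2 used more than once (contraction)
usage: a: 2; n: 1; c (λ-bound): 0
uses in reading order: n, a, a
typing: well-typed at Bool
all disciplines: ordered ✗ · linear ✗ · affine ✗ · relevant ✗ · unrestricted ✓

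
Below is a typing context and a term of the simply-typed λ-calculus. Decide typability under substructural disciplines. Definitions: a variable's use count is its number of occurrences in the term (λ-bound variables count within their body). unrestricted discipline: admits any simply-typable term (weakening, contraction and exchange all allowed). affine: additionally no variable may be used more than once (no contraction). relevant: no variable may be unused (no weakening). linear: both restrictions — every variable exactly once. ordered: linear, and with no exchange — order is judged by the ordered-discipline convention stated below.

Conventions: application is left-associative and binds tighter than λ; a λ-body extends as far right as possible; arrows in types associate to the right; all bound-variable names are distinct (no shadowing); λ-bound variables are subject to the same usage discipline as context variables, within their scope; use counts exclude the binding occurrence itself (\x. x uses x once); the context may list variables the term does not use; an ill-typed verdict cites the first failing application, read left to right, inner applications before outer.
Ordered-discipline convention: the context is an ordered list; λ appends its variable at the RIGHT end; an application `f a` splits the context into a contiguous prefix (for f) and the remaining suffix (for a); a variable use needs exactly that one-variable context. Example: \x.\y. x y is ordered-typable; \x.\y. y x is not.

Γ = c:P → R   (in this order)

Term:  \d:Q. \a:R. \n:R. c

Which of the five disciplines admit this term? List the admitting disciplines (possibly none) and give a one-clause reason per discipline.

admitted by: affine, unrestricted
usage: c=1, d (λ-bound)=0, a (λ-bound)=0, n (λ-bound)=0
uses in reading order: c
typing: the term checks, with type Q → R → R → P → R
ordered ✗ (unused: d, a, n — weakening required)
linear ✗ (unused: d, a, n — weakening required)
affine ✓ (no duplicate uses among c, d, a, n)
relevant ✗ (unused: d, a, n — weakening required)
unrestricted ✓ (type-checks (Q → R → R → P → R) and nothing is barred)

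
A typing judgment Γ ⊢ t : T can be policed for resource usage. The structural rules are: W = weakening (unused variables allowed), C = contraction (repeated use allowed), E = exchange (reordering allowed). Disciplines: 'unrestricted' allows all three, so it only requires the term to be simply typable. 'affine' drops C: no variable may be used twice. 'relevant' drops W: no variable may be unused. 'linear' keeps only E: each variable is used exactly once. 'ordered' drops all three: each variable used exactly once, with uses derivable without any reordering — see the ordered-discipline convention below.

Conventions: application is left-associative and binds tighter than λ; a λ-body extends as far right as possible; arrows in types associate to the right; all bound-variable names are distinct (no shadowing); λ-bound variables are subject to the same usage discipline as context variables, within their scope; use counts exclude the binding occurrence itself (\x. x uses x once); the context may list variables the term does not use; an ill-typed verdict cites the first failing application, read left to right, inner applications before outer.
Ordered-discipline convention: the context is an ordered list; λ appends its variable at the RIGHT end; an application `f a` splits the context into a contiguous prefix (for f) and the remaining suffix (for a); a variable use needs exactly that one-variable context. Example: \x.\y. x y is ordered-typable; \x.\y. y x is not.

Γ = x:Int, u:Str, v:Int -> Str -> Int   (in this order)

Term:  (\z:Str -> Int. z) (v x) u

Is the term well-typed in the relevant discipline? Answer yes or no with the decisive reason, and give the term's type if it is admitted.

yes — none of x, u, v, z goes unused; term : Int
usage: x=1, u=1, v=1, z (λ-bound)=1
uses in reading order: z, v, x, u
typing: well-typed at Int
all disciplines: ordered ✗, linear ✓, affine ✓, relevant ✓, unrestricted ✓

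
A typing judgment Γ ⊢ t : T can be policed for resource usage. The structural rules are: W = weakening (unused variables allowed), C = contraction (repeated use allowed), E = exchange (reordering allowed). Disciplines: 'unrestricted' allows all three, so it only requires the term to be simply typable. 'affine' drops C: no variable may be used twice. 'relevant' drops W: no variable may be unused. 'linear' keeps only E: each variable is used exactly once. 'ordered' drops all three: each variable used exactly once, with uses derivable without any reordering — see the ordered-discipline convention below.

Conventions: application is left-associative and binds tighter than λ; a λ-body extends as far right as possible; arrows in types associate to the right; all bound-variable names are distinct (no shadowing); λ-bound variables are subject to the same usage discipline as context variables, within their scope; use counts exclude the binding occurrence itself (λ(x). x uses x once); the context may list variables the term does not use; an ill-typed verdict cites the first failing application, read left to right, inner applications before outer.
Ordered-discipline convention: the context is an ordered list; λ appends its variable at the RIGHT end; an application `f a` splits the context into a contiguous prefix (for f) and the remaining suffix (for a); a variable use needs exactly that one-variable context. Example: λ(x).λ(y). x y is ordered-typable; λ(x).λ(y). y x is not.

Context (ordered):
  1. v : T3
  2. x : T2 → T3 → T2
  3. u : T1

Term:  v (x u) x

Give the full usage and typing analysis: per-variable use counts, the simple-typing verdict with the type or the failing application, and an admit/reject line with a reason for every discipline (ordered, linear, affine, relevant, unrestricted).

variable uses: v=1, x=2, u=1
use order (left to right): v, x, u, x
typing: ill-typed: an application expects T2 but receives T1
ordered: ✗ — a type mismatch blocks all five
linear: ✗ — the type mismatch rejects it
affine: ✗ — not simply typable
relevant: ✗ — fails simple typing
unrestricted: ✗ — a type mismatch blocks all five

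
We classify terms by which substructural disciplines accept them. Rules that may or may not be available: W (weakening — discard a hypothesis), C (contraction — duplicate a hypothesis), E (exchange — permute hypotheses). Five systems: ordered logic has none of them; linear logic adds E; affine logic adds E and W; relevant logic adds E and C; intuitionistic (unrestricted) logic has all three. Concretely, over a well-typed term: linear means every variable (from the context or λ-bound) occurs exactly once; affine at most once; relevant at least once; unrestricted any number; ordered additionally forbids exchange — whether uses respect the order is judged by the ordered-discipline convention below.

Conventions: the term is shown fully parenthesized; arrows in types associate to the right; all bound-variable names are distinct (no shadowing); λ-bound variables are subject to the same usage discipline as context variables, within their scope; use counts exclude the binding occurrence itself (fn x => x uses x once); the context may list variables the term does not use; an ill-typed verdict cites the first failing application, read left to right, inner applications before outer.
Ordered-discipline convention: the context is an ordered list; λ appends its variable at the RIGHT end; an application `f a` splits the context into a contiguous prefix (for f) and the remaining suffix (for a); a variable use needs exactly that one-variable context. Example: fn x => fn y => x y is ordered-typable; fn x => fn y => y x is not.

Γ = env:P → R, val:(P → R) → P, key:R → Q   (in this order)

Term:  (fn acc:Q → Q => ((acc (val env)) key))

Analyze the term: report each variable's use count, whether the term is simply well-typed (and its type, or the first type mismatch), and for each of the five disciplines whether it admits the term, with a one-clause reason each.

use counts: env: 1×; val: 1×; key: 1×; acc (bound): 1×
left-to-right use order: acc, val, env, key
typing: ill-typed: a function awaiting Q gets P
ordered ✗ (fails simple typing)
linear ✗ (a type mismatch blocks all five)
affine ✗ (the type mismatch rejects it)
relevant ✗ (not simply typable)
unrestricted ✗ (fails simple typing)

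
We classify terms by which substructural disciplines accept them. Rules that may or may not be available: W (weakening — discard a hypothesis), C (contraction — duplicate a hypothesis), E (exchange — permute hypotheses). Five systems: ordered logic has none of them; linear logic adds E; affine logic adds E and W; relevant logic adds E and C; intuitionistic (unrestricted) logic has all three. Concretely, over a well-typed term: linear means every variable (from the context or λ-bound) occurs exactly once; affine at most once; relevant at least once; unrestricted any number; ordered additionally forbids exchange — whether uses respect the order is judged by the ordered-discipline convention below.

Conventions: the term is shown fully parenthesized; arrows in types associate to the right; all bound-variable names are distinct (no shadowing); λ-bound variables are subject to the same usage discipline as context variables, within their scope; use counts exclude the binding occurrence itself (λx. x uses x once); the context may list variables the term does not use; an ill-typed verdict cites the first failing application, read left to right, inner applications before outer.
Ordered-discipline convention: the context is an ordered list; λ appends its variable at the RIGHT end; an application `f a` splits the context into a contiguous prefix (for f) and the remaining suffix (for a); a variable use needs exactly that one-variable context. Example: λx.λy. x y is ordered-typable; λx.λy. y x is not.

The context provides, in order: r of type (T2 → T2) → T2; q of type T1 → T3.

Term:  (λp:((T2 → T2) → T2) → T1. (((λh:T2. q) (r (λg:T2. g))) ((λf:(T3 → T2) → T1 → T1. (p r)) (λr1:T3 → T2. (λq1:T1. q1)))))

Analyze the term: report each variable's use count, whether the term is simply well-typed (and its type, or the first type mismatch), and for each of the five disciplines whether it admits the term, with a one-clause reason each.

use counts: r=2, q=1, p (λ-bound)=1, h (λ-bound)=0, g (λ-bound)=1, f (λ-bound)=0, r1 (λ-bound)=0, q1 (λ-bound)=1
order of uses: q, r, g, p, r, q1
typing: well-typed — term : (((T2 → T2) → T2) → T1) → T3
ordered: ✗ — repeated use of r ×2; needs weakening: h, f, r1 unused
linear: ✗ — repeated use of r ×2; needs weakening: h, f, r1 unused
affine: ✗ — repeated use of r ×2
relevant: ✗ — needs weakening: h, f, r1 unused
unrestricted: ✓ — simply typable at (((T2 → T2) → T2) → T1) → T3; W, C, E all held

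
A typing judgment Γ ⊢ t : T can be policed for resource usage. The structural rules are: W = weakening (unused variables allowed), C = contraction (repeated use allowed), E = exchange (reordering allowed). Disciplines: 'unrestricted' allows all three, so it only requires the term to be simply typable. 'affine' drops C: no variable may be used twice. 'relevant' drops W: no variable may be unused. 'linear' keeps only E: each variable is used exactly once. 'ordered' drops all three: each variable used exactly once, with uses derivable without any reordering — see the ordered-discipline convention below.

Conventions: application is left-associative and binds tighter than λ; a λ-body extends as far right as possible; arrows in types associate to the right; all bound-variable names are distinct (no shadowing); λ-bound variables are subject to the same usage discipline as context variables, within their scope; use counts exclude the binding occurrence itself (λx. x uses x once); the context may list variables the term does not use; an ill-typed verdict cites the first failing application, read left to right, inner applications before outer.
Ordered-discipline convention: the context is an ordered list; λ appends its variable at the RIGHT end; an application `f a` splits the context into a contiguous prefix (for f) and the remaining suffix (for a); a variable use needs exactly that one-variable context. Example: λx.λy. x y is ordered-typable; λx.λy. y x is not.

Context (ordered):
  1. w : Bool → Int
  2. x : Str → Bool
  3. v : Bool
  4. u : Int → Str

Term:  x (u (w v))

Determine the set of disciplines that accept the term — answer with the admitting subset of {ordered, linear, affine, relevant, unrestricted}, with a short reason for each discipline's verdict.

admitted by: linear, affine, relevant, unrestricted
use counts: w ×1; x ×1; v ×1; u ×1
order of uses: x, u, w, v
typing: the term checks, with type Bool
ordered ✗ (needs exchange: uses follow x, u, w, v)
linear ✓ (w, x, v, u: one use apiece)
affine ✓ (none of w, x, v, u used more than once)
relevant ✓ (every one of w, x, v, u appears)
unrestricted ✓ (typability at Bool is all that's needed)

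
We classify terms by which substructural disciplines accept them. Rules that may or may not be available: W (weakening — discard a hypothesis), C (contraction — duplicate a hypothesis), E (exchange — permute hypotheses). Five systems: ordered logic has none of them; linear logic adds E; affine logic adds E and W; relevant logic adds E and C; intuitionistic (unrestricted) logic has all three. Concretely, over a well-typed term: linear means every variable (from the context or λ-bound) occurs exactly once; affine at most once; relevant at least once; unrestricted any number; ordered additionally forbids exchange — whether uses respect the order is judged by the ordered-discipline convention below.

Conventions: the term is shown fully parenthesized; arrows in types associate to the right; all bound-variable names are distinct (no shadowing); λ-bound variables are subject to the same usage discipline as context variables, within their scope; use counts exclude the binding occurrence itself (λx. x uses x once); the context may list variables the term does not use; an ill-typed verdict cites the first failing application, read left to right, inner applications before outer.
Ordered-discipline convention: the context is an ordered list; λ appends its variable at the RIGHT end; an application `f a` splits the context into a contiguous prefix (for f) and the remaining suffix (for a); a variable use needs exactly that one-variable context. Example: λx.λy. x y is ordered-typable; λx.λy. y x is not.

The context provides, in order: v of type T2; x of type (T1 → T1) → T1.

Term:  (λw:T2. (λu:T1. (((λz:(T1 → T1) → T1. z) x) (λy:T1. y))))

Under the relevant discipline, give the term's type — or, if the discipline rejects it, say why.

not well-typed under relevant — needs weakening: v, w, u unused
use counts: v ×0; x ×1; w [bound] ×0; u [bound] ×0; z [bound] ×1; y [bound] ×1
order of uses: z, x, y
typing: well-typed — term : T2 → T1 → T1
summary: ordered ✗, linear ✗, affine ✓, relevant ✗, unrestricted ✓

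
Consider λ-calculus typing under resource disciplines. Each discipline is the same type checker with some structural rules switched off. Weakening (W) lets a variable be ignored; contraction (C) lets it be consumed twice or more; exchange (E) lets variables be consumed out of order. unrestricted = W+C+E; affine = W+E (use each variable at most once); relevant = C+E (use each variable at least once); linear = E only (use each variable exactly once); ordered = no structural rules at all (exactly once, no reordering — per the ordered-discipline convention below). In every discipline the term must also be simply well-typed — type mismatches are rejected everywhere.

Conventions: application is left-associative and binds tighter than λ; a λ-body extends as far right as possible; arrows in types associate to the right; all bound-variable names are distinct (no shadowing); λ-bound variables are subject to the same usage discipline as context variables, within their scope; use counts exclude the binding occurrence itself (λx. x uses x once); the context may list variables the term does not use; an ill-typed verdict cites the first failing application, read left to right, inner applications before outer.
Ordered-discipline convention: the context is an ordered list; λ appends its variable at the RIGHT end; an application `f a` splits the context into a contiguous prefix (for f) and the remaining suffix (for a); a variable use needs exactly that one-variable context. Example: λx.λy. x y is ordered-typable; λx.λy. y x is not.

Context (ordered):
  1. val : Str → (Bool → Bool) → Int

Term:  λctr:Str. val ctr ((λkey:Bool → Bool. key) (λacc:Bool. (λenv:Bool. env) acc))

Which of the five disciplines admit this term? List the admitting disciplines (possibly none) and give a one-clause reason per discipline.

admitted in: ordered, linear, affine, relevant, unrestricted
usage: val: 1×; ctr (λ-bound): 1×; key (λ-bound): 1×; acc (λ-bound): 1×; env (λ-bound): 1×
left-to-right use order: val, ctr, key, env, acc
typing: the term checks, with type Str → Int
ordered: ✓, val, ctr, key, acc, env once each; derivable with no W/C/E
linear: ✓, exactly-once usage across val, ctr, key, acc, env
affine: ✓, at most one use each (val, ctr, key, acc, env)
relevant: ✓, val, ctr, key, acc, env: all used, weakening unneeded
unrestricted: ✓, typability at Str → Int is all that's needed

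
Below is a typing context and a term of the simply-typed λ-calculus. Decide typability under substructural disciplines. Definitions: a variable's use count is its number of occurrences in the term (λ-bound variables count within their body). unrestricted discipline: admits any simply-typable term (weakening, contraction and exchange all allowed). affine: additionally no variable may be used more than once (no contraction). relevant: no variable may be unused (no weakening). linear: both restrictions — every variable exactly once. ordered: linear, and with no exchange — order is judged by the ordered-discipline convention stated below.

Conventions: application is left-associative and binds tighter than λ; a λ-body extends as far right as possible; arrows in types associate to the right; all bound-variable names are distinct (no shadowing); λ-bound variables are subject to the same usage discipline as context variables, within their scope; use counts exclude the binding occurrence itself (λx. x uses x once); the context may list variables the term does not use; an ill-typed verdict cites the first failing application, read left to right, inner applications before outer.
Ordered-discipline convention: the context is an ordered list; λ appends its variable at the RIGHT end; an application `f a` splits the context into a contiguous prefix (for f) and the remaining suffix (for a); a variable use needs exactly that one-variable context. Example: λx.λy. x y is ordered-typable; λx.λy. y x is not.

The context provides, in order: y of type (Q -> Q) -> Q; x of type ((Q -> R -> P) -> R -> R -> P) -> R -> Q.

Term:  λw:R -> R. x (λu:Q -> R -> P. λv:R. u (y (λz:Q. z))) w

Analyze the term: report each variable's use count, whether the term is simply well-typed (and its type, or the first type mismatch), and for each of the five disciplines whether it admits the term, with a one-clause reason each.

use counts: y=1; x=1; w [bound]=1; u [bound]=1; v [bound]=0; z [bound]=1
left-to-right use order: x, u, y, z, w
typing: ill-typed: argument of type R -> R where R is required
ordered: ✗, fails simple typing
linear: ✗, a type mismatch blocks all five
affine: ✗, the type mismatch rejects it
relevant: ✗, not simply typable
unrestricted: ✗, fails simple typing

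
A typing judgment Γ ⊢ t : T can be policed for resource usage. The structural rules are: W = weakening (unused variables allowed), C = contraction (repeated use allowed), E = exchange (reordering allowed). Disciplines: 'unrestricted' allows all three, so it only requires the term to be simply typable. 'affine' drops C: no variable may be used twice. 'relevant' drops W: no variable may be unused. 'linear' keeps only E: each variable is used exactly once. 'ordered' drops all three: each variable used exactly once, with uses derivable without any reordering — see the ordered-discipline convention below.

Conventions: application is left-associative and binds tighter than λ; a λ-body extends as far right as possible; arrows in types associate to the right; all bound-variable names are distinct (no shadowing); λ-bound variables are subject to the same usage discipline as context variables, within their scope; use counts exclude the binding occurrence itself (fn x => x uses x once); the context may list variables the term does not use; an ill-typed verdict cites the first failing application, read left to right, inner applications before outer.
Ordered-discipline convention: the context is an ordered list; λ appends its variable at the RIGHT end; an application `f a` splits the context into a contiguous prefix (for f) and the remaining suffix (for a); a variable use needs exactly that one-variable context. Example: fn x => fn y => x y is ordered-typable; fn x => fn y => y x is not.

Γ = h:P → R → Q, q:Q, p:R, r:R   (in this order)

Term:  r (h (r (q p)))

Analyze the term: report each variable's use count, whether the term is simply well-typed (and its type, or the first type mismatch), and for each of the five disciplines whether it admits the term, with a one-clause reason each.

variable uses: h ×1; q ×1; p ×1; r ×2
order of uses: r, h, r, q, p
typing: ill-typed: non-function type Q applied to an argument
ordered: ✗ — a type mismatch blocks all five
linear: ✗ — the type mismatch rejects it
affine: ✗ — not simply typable
relevant: ✗ — fails simple typing
unrestricted: ✗ — a type mismatch blocks all five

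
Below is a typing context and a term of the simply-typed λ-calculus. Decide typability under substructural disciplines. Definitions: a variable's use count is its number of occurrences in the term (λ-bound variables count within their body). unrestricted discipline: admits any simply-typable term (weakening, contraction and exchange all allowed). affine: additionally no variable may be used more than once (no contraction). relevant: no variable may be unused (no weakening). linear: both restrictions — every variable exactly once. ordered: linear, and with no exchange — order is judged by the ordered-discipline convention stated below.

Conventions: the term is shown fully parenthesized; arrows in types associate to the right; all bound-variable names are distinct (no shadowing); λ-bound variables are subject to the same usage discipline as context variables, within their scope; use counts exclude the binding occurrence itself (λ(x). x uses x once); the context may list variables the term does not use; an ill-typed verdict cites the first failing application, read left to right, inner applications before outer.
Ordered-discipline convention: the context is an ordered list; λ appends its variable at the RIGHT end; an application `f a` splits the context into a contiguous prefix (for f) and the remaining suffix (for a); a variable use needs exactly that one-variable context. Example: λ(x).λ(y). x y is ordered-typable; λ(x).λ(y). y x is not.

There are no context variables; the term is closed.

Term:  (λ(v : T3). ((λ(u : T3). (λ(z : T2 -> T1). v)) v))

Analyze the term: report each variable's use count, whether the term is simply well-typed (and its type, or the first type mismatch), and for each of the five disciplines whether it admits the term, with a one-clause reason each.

variable uses: v (λ-bound) ×2, u (λ-bound) ×0, z (λ-bound) ×0
uses in reading order: v, v
typing: ✓ — T3 -> (T2 -> T1) -> T3
ordered: ✗, needs contraction — v ×2; u, z never used (weakening)
linear: ✗, needs contraction — v ×2; u, z never used (weakening)
affine: ✗, needs contraction — v ×2
relevant: ✗, u, z never used (weakening)
unrestricted: ✓, typability at T3 -> (T2 -> T1) -> T3 is all that's needed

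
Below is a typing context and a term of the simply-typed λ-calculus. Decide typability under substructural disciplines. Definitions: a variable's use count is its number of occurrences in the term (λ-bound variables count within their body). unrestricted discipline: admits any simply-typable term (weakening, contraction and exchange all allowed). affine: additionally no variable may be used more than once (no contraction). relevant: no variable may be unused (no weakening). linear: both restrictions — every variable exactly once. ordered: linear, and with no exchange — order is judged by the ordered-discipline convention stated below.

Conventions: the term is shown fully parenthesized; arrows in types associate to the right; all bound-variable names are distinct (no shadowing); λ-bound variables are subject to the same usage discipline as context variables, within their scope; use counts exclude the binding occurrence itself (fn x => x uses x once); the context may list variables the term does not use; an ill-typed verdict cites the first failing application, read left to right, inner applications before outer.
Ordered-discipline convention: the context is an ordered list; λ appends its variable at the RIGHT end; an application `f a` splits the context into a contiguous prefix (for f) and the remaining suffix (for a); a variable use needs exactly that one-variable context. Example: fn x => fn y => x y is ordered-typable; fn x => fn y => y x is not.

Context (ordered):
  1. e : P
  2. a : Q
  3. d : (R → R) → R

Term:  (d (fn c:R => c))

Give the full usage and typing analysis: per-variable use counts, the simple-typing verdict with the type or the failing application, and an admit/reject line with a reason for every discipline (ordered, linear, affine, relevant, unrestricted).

use counts: e: 0×, a: 0×, d: 1×, c (bound): 1×
order of uses: d, c
typing: the term checks, with type R
ordered: ✗, unused: e, a — weakening required
linear: ✗, unused: e, a — weakening required
affine: ✓, none of e, a, d, c used more than once
relevant: ✗, unused: e, a — weakening required
unrestricted: ✓, well-typed at R; no restrictions here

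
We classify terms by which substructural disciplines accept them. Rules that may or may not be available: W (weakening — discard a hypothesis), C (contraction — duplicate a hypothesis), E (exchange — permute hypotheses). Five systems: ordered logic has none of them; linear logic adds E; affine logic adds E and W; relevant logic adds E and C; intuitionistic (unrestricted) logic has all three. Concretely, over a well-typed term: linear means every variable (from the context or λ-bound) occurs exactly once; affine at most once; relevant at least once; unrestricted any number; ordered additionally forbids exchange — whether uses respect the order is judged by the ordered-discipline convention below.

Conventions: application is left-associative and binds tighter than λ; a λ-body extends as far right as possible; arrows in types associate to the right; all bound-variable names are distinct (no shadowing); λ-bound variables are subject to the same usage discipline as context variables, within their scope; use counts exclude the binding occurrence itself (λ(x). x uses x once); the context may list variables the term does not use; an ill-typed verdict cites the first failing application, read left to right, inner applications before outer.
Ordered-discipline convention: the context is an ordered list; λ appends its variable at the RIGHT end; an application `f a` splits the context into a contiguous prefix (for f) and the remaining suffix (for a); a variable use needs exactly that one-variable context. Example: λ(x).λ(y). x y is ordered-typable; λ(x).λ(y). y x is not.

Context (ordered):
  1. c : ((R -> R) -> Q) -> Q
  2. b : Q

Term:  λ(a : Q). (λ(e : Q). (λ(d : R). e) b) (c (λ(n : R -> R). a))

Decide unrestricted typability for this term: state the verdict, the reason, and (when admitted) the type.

no — not simply typable
use counts: c=1, b=1, a (λ-bound)=1, e (λ-bound)=1, d (λ-bound)=0, n (λ-bound)=0
uses in reading order: e, b, c, a
typing: ill-typed: an application expects R but receives Q
across the five disciplines: ordered ✗; linear ✗; affine ✗; relevant ✗; unrestricted ✗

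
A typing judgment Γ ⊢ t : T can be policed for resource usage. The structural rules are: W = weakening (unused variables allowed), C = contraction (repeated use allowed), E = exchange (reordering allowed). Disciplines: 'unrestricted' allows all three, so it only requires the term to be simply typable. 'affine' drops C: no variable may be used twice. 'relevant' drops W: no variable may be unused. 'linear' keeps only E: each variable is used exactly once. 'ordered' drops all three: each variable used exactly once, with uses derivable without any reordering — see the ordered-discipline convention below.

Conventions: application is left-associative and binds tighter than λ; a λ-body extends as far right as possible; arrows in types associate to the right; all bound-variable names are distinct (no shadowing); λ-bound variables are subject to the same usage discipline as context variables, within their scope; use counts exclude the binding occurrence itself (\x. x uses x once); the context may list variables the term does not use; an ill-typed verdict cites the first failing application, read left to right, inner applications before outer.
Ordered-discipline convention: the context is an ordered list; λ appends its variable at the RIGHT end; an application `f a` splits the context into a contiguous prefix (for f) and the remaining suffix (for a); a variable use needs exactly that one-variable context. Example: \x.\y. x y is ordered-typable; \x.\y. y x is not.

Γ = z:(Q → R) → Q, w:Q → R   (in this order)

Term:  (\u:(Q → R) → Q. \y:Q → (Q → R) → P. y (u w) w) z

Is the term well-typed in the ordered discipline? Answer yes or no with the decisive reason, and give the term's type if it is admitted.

no — w ×2 used more than once (contraction)
usage: z=1, w=2, u (λ-bound)=1, y (λ-bound)=1
use order (left to right): y, u, w, w, z
typing: well-typed at (Q → (Q → R) → P) → P
per-discipline verdicts: ordered ✗ | linear ✗ | affine ✗ | relevant ✓ | unrestricted ✓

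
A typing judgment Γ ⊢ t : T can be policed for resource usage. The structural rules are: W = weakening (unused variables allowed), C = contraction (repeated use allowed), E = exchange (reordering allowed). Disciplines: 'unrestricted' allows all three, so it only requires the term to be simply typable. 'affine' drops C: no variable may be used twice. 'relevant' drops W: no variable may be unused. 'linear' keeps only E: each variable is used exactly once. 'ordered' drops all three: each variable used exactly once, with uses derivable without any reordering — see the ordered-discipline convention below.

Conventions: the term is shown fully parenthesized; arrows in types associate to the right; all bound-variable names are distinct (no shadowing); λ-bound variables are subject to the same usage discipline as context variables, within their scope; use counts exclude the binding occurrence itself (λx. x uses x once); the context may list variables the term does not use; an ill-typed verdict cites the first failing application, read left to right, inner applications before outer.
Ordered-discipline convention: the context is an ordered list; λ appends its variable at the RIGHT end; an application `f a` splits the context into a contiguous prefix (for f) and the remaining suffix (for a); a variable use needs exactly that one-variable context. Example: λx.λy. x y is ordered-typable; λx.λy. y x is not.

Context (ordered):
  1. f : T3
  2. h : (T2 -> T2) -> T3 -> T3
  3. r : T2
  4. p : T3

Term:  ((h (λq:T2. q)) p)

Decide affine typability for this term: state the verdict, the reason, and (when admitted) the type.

yes — none of f, h, r, p, q used more than once; term : T3
variable uses: f: 0×; h: 1×; r: 0×; p: 1×; q [bound]: 1×
uses in reading order: h, q, p
typing: well-typed — term : T3
per-discipline verdicts: ordered ✗, linear ✗, affine ✓, relevant ✗, unrestricted ✓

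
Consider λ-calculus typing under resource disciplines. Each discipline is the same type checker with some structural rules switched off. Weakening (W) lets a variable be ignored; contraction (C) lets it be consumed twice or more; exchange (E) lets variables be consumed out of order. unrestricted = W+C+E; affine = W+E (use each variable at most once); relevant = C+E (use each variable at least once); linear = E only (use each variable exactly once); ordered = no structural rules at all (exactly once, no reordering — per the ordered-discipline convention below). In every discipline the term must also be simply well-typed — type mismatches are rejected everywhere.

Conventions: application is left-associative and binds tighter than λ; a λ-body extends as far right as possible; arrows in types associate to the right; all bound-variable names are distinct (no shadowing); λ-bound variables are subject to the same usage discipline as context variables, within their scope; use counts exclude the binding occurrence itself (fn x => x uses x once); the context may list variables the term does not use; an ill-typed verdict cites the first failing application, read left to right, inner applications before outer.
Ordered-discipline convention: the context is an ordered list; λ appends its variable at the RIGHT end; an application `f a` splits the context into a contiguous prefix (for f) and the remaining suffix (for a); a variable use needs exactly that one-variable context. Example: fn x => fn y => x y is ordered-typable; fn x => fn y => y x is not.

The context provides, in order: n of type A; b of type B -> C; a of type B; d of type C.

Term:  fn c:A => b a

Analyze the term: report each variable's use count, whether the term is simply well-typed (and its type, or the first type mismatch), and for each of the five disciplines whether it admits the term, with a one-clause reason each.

use counts: n=0, b=1, a=1, d=0, c (bound)=0
order of uses: b, a
typing: ✓ — A -> C
ordered: ✗, needs weakening: n, d, c unused
linear: ✗, needs weakening: n, d, c unused
affine: ✓, at most one use each (n, b, a, d, c)
relevant: ✗, needs weakening: n, d, c unused
unrestricted: ✓, typability at A -> C is all that's needed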